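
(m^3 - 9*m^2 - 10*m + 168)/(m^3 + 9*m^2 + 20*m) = (m^2 - 13*m + 42)/(m*(m + 5))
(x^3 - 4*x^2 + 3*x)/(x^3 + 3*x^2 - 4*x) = (x - 3)/(x + 4)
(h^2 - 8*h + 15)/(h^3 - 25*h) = (h - 3)/(h*(h + 5))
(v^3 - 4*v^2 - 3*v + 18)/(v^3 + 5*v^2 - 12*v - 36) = (v - 3)/(v + 6)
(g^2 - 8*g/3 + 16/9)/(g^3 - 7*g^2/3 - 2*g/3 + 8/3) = (g - 4/3)/(g^2 - g - 2)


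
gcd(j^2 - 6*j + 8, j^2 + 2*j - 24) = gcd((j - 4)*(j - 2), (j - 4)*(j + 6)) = j - 4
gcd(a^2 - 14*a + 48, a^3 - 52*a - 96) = a - 8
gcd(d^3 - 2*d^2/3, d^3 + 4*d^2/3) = d^2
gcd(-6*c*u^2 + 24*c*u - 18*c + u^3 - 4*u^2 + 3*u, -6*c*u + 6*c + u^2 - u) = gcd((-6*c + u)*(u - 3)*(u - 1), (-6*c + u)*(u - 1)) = -6*c*u + 6*c + u^2 - u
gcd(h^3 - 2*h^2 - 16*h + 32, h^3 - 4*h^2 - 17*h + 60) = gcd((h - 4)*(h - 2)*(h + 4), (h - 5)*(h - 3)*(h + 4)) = h + 4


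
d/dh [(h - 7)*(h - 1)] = 2*h - 8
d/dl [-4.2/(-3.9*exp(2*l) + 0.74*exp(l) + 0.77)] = (3.108 - 32.76*exp(l))*exp(l)/(-3.9*exp(2*l) + 0.74*exp(l) + 0.77)^2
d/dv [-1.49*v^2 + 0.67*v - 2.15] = 0.67 - 2.98*v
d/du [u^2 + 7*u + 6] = 2*u + 7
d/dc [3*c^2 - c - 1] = 6*c - 1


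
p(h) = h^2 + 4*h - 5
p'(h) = 2*h + 4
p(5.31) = 44.44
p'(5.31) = 14.62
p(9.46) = 122.33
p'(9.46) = 22.92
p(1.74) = 4.99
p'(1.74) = 7.48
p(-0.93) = -7.86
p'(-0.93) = 2.14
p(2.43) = 10.62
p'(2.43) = 8.86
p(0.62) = -2.14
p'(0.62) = 5.24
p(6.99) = 71.82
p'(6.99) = 17.98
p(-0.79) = -7.54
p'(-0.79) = 2.42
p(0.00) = -5.00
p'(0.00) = 4.00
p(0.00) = -5.00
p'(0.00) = 4.00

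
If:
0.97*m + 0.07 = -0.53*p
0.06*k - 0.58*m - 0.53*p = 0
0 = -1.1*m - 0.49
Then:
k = 1.73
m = -0.45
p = 0.68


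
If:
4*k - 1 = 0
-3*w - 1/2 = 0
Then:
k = 1/4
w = -1/6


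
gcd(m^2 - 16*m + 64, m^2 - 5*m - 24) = m - 8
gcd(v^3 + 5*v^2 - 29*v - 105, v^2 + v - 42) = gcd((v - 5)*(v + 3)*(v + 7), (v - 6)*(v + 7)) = v + 7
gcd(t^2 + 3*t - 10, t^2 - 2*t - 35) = t + 5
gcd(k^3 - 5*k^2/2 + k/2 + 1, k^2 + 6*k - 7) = k - 1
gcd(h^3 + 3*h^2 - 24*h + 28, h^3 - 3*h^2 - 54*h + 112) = h^2 + 5*h - 14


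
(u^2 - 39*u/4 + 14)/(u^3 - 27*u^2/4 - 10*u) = (4*u - 7)/(u*(4*u + 5))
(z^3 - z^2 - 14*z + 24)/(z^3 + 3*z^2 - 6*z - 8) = (z - 3)/(z + 1)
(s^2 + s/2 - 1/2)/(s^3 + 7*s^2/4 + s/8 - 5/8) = 4/(4*s + 5)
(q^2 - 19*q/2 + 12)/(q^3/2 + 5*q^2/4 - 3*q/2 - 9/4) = 2*(q - 8)/(q^2 + 4*q + 3)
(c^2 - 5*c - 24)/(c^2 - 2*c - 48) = (c + 3)/(c + 6)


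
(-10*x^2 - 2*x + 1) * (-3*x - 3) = 30*x^3 + 36*x^2 + 3*x - 3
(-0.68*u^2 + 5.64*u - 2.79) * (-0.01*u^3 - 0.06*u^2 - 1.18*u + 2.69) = 0.0068*u^5 - 0.0156*u^4 + 0.4919*u^3 - 8.317*u^2 + 18.4638*u - 7.5051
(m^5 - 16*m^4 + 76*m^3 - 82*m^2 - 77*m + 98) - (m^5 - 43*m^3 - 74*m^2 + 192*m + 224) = -16*m^4 + 119*m^3 - 8*m^2 - 269*m - 126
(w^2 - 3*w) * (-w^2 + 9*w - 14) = -w^4 + 12*w^3 - 41*w^2 + 42*w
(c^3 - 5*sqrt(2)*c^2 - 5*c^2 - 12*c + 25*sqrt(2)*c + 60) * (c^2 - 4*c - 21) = c^5 - 9*c^4 - 5*sqrt(2)*c^4 - 13*c^3 + 45*sqrt(2)*c^3 + 5*sqrt(2)*c^2 + 213*c^2 - 525*sqrt(2)*c + 12*c - 1260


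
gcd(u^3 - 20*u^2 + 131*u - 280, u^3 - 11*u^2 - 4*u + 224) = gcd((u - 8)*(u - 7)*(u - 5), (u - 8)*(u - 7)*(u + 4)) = u^2 - 15*u + 56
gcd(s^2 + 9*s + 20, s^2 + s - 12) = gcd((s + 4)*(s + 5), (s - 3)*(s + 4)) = s + 4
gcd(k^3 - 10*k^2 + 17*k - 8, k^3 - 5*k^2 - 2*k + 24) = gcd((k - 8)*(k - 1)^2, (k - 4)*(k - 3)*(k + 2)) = 1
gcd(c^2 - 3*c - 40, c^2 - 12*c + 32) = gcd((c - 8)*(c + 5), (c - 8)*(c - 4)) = c - 8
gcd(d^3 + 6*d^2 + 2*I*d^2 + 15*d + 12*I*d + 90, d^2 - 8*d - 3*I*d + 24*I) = d - 3*I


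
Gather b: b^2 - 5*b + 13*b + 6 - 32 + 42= b^2 + 8*b + 16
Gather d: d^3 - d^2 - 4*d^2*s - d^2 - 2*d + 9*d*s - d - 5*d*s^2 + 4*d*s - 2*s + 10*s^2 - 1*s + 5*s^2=d^3 + d^2*(-4*s - 2) + d*(-5*s^2 + 13*s - 3) + 15*s^2 - 3*s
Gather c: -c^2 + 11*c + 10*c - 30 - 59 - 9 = -c^2 + 21*c - 98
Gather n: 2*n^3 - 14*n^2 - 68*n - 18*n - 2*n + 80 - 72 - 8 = 2*n^3 - 14*n^2 - 88*n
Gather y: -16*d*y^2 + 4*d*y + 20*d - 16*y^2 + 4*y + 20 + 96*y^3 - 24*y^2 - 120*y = 20*d + 96*y^3 + y^2*(-16*d - 40) + y*(4*d - 116) + 20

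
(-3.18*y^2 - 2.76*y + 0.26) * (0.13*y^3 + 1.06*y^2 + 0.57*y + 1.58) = -0.4134*y^5 - 3.7296*y^4 - 4.7044*y^3 - 6.322*y^2 - 4.2126*y + 0.4108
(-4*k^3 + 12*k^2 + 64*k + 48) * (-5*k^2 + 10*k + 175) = 20*k^5 - 100*k^4 - 900*k^3 + 2500*k^2 + 11680*k + 8400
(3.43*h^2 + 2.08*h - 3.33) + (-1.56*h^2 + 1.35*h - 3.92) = 1.87*h^2 + 3.43*h - 7.25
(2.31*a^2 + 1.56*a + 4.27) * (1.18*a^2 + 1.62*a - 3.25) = 2.7258*a^4 + 5.583*a^3 + 0.0582999999999991*a^2 + 1.8474*a - 13.8775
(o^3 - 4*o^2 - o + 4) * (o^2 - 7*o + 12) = o^5 - 11*o^4 + 39*o^3 - 37*o^2 - 40*o + 48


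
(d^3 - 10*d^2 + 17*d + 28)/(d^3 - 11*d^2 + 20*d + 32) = (d - 7)/(d - 8)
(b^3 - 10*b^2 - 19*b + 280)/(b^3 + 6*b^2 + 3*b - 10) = (b^2 - 15*b + 56)/(b^2 + b - 2)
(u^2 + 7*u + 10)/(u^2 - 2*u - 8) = (u + 5)/(u - 4)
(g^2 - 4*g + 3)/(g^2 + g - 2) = (g - 3)/(g + 2)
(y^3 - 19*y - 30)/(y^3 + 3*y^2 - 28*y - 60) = (y + 3)/(y + 6)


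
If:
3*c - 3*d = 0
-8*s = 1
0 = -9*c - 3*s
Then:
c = 1/24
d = 1/24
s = -1/8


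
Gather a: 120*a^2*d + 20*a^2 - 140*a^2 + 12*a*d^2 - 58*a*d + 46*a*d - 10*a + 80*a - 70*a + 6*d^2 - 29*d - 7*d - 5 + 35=a^2*(120*d - 120) + a*(12*d^2 - 12*d) + 6*d^2 - 36*d + 30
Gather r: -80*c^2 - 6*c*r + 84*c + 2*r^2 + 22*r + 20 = -80*c^2 + 84*c + 2*r^2 + r*(22 - 6*c) + 20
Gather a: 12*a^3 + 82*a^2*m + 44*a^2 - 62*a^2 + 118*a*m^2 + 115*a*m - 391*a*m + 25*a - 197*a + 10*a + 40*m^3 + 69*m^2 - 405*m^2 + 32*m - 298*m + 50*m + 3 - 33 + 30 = 12*a^3 + a^2*(82*m - 18) + a*(118*m^2 - 276*m - 162) + 40*m^3 - 336*m^2 - 216*m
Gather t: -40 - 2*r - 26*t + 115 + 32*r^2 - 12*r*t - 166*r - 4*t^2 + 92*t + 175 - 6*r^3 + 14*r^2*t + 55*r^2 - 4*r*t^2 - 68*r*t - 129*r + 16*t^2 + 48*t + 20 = -6*r^3 + 87*r^2 - 297*r + t^2*(12 - 4*r) + t*(14*r^2 - 80*r + 114) + 270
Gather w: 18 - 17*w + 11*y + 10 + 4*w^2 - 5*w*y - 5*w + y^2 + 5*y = 4*w^2 + w*(-5*y - 22) + y^2 + 16*y + 28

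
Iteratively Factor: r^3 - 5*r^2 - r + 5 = (r + 1)*(r^2 - 6*r + 5) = (r - 1)*(r + 1)*(r - 5)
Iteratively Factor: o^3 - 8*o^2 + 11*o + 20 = (o - 4)*(o^2 - 4*o - 5) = (o - 5)*(o - 4)*(o + 1)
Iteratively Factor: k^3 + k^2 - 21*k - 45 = (k + 3)*(k^2 - 2*k - 15) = (k + 3)^2*(k - 5)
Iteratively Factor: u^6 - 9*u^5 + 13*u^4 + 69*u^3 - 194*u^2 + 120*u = (u - 2)*(u^5 - 7*u^4 - u^3 + 67*u^2 - 60*u) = u*(u - 2)*(u^4 - 7*u^3 - u^2 + 67*u - 60) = u*(u - 2)*(u + 3)*(u^3 - 10*u^2 + 29*u - 20) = u*(u - 4)*(u - 2)*(u + 3)*(u^2 - 6*u + 5) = u*(u - 4)*(u - 2)*(u - 1)*(u + 3)*(u - 5)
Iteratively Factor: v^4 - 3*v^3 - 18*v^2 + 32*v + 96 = (v + 3)*(v^3 - 6*v^2 + 32) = (v + 2)*(v + 3)*(v^2 - 8*v + 16) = (v - 4)*(v + 2)*(v + 3)*(v - 4)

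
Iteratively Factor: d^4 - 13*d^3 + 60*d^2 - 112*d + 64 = (d - 1)*(d^3 - 12*d^2 + 48*d - 64) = (d - 4)*(d - 1)*(d^2 - 8*d + 16) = (d - 4)^2*(d - 1)*(d - 4)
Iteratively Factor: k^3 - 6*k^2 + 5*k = (k - 5)*(k^2 - k) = k*(k - 5)*(k - 1)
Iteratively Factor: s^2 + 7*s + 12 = (s + 3)*(s + 4)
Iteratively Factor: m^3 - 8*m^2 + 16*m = (m)*(m^2 - 8*m + 16) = m*(m - 4)*(m - 4)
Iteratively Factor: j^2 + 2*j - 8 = (j + 4)*(j - 2)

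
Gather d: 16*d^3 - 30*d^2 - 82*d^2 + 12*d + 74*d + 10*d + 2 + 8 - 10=16*d^3 - 112*d^2 + 96*d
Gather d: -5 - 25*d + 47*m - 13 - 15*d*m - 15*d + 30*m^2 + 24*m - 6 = d*(-15*m - 40) + 30*m^2 + 71*m - 24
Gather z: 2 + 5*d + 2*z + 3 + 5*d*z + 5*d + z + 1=10*d + z*(5*d + 3) + 6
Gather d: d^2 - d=d^2 - d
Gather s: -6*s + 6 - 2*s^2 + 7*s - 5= -2*s^2 + s + 1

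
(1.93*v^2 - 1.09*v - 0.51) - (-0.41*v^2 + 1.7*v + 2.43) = 2.34*v^2 - 2.79*v - 2.94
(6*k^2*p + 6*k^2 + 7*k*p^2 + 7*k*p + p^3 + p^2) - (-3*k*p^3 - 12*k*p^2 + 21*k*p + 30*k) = 6*k^2*p + 6*k^2 + 3*k*p^3 + 19*k*p^2 - 14*k*p - 30*k + p^3 + p^2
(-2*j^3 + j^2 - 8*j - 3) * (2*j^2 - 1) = -4*j^5 + 2*j^4 - 14*j^3 - 7*j^2 + 8*j + 3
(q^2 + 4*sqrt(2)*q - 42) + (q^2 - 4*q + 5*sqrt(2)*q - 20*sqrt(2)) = 2*q^2 - 4*q + 9*sqrt(2)*q - 42 - 20*sqrt(2)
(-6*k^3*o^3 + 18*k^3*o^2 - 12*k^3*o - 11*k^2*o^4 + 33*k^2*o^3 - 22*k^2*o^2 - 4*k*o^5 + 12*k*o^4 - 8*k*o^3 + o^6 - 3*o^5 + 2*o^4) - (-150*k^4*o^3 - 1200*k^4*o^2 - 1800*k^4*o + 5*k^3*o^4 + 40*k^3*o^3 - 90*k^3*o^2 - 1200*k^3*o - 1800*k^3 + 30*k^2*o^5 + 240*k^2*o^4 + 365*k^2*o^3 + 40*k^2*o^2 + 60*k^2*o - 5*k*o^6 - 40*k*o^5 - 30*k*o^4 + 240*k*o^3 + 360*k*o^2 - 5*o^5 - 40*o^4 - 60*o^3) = 150*k^4*o^3 + 1200*k^4*o^2 + 1800*k^4*o - 5*k^3*o^4 - 46*k^3*o^3 + 108*k^3*o^2 + 1188*k^3*o + 1800*k^3 - 30*k^2*o^5 - 251*k^2*o^4 - 332*k^2*o^3 - 62*k^2*o^2 - 60*k^2*o + 5*k*o^6 + 36*k*o^5 + 42*k*o^4 - 248*k*o^3 - 360*k*o^2 + o^6 + 2*o^5 + 42*o^4 + 60*o^3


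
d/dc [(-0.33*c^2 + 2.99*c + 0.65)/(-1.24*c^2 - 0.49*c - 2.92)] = (3.8693*c^2 + 3.5392*c - 8.4123)/(1.5376*c^4 + 1.2152*c^3 + 7.4817*c^2 + 2.8616*c + 8.5264)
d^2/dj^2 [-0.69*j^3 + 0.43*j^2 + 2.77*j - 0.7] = 0.86 - 4.14*j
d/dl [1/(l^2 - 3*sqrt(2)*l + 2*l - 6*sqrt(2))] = (-2*l - 2 + 3*sqrt(2))/(l^2 - 3*sqrt(2)*l + 2*l - 6*sqrt(2))^2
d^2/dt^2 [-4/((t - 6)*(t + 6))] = 24*(-t^2 - 12)/(t^6 - 108*t^4 + 3888*t^2 - 46656)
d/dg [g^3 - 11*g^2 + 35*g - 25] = 3*g^2 - 22*g + 35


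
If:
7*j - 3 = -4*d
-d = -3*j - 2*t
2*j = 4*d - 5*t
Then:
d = 33/23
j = -9/23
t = 30/23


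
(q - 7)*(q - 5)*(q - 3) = q^3 - 15*q^2 + 71*q - 105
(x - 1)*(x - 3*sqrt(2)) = x^2 - 3*sqrt(2)*x - x + 3*sqrt(2)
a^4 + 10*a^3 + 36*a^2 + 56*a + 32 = (a + 2)^3*(a + 4)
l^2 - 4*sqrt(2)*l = l*(l - 4*sqrt(2))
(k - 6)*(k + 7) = k^2 + k - 42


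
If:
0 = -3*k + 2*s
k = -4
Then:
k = -4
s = -6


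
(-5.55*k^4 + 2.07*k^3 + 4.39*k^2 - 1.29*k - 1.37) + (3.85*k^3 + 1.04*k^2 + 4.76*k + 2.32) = -5.55*k^4 + 5.92*k^3 + 5.43*k^2 + 3.47*k + 0.95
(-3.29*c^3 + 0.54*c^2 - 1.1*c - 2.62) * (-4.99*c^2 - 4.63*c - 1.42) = 16.4171*c^5 + 12.5381*c^4 + 7.6606*c^3 + 17.4*c^2 + 13.6926*c + 3.7204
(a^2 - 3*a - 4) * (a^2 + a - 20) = a^4 - 2*a^3 - 27*a^2 + 56*a + 80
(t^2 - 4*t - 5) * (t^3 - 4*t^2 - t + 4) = t^5 - 8*t^4 + 10*t^3 + 28*t^2 - 11*t - 20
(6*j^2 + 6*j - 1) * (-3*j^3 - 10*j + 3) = -18*j^5 - 18*j^4 - 57*j^3 - 42*j^2 + 28*j - 3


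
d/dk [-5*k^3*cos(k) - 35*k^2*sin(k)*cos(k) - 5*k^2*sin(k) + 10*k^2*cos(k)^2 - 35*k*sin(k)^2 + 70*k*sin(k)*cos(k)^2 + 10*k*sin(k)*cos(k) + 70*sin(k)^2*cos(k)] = 5*k^3*sin(k) - 10*k^2*sin(2*k) - 20*k^2*cos(k) - 35*k^2*cos(2*k) - 10*k*sin(k) - 70*k*sin(2*k) + 35*k*cos(k)/2 + 20*k*cos(2*k) + 105*k*cos(3*k)/2 + 10*k + 5*sin(2*k) + 70*sin(3*k) + 35*cos(2*k)/2 - 35/2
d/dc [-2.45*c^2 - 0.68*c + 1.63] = -4.9*c - 0.68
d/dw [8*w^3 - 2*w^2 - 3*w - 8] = 24*w^2 - 4*w - 3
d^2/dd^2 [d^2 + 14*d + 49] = 2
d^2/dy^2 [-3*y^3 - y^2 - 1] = -18*y - 2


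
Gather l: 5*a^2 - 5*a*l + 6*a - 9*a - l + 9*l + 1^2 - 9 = 5*a^2 - 3*a + l*(8 - 5*a) - 8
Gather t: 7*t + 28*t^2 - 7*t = 28*t^2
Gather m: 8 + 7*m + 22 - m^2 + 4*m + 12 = -m^2 + 11*m + 42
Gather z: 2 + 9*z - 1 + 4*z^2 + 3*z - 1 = 4*z^2 + 12*z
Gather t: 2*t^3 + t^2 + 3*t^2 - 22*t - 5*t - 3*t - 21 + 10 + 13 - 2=2*t^3 + 4*t^2 - 30*t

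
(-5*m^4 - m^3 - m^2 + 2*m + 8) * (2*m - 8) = -10*m^5 + 38*m^4 + 6*m^3 + 12*m^2 - 64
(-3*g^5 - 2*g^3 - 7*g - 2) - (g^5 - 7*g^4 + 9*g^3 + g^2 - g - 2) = -4*g^5 + 7*g^4 - 11*g^3 - g^2 - 6*g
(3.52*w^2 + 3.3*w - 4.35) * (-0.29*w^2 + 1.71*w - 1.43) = -1.0208*w^4 + 5.0622*w^3 + 1.8709*w^2 - 12.1575*w + 6.2205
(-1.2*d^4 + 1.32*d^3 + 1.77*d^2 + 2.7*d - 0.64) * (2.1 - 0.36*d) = 0.432*d^5 - 2.9952*d^4 + 2.1348*d^3 + 2.745*d^2 + 5.9004*d - 1.344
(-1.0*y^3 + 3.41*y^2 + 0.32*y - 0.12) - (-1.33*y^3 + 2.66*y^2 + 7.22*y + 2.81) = 0.33*y^3 + 0.75*y^2 - 6.9*y - 2.93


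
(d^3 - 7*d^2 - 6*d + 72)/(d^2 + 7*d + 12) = (d^2 - 10*d + 24)/(d + 4)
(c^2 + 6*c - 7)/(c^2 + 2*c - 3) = (c + 7)/(c + 3)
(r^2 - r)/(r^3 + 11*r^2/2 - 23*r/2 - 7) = 2*r*(r - 1)/(2*r^3 + 11*r^2 - 23*r - 14)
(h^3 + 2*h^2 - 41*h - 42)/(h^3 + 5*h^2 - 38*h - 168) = (h + 1)/(h + 4)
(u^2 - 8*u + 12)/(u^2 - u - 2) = (u - 6)/(u + 1)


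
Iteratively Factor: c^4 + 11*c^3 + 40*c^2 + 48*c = (c + 4)*(c^3 + 7*c^2 + 12*c) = (c + 3)*(c + 4)*(c^2 + 4*c) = (c + 3)*(c + 4)^2*(c)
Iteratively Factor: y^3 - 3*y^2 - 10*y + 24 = (y - 2)*(y^2 - y - 12) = (y - 4)*(y - 2)*(y + 3)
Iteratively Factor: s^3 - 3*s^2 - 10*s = (s)*(s^2 - 3*s - 10) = s*(s + 2)*(s - 5)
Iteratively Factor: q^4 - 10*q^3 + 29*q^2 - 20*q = (q - 4)*(q^3 - 6*q^2 + 5*q) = (q - 4)*(q - 1)*(q^2 - 5*q) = q*(q - 4)*(q - 1)*(q - 5)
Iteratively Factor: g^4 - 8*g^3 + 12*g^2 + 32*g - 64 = (g - 4)*(g^3 - 4*g^2 - 4*g + 16) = (g - 4)^2*(g^2 - 4) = (g - 4)^2*(g + 2)*(g - 2)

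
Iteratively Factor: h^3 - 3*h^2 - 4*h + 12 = (h - 2)*(h^2 - h - 6) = (h - 2)*(h + 2)*(h - 3)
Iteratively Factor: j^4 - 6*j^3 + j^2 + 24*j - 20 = (j - 5)*(j^3 - j^2 - 4*j + 4) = (j - 5)*(j - 2)*(j^2 + j - 2) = (j - 5)*(j - 2)*(j + 2)*(j - 1)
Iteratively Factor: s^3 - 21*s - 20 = (s + 1)*(s^2 - s - 20) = (s + 1)*(s + 4)*(s - 5)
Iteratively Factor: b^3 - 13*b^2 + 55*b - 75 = (b - 5)*(b^2 - 8*b + 15) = (b - 5)^2*(b - 3)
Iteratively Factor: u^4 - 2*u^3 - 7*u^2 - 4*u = (u + 1)*(u^3 - 3*u^2 - 4*u) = (u - 4)*(u + 1)*(u^2 + u) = (u - 4)*(u + 1)^2*(u)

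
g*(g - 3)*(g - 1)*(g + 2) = g^4 - 2*g^3 - 5*g^2 + 6*g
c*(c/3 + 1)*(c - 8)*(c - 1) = c^4/3 - 2*c^3 - 19*c^2/3 + 8*c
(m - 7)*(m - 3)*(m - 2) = m^3 - 12*m^2 + 41*m - 42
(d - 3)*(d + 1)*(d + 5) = d^3 + 3*d^2 - 13*d - 15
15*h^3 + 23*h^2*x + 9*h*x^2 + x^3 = (h + x)*(3*h + x)*(5*h + x)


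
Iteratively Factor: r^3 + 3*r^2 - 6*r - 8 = (r + 4)*(r^2 - r - 2) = (r + 1)*(r + 4)*(r - 2)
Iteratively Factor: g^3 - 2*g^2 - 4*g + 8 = (g - 2)*(g^2 - 4) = (g - 2)*(g + 2)*(g - 2)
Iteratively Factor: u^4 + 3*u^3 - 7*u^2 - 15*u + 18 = (u + 3)*(u^3 - 7*u + 6) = (u - 2)*(u + 3)*(u^2 + 2*u - 3) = (u - 2)*(u - 1)*(u + 3)*(u + 3)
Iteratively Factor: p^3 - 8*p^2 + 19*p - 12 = (p - 1)*(p^2 - 7*p + 12) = (p - 3)*(p - 1)*(p - 4)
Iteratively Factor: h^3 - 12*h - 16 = (h + 2)*(h^2 - 2*h - 8) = (h - 4)*(h + 2)*(h + 2)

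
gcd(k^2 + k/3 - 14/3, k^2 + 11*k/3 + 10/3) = 1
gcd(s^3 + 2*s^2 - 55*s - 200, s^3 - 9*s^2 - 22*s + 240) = s^2 - 3*s - 40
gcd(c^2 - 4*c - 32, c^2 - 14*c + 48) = c - 8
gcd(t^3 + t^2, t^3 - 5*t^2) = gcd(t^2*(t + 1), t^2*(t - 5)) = t^2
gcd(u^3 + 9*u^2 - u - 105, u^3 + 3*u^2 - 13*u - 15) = u^2 + 2*u - 15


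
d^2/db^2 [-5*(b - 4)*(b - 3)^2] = 100 - 30*b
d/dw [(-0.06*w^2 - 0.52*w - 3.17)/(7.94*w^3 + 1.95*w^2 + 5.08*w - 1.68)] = (0.4764*w^4 + 8.2576*w^3 + 76.2186*w^2 + 12.5646*w + 16.9772)/(63.0436*w^6 + 30.966*w^5 + 84.4729*w^4 - 6.8664*w^3 + 19.2544*w^2 - 17.0688*w + 2.8224)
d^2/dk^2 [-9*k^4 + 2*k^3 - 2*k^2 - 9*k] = -108*k^2 + 12*k - 4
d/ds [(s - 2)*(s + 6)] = 2*s + 4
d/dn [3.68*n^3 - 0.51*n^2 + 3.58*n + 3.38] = 11.04*n^2 - 1.02*n + 3.58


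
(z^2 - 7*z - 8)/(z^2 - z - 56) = (z + 1)/(z + 7)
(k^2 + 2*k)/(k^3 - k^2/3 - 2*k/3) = 3*(k + 2)/(3*k^2 - k - 2)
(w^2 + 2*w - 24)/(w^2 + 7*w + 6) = (w - 4)/(w + 1)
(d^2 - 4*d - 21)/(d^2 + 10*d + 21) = (d - 7)/(d + 7)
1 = 1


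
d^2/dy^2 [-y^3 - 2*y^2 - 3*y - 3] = -6*y - 4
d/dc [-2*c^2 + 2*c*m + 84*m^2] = -4*c + 2*m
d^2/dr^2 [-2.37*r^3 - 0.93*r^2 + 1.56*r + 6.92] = -14.22*r - 1.86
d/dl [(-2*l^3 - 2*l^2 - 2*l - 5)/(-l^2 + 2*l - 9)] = 2*(l^4 - 4*l^3 + 24*l^2 + 13*l + 14)/(l^4 - 4*l^3 + 22*l^2 - 36*l + 81)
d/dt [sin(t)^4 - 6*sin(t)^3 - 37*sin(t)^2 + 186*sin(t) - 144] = 2*(2*sin(t)^3 - 9*sin(t)^2 - 37*sin(t) + 93)*cos(t)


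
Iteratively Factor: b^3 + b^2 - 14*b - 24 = (b + 2)*(b^2 - b - 12) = (b + 2)*(b + 3)*(b - 4)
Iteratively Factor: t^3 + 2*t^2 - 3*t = (t - 1)*(t^2 + 3*t) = (t - 1)*(t + 3)*(t)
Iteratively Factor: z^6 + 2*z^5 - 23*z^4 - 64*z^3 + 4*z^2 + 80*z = (z + 4)*(z^5 - 2*z^4 - 15*z^3 - 4*z^2 + 20*z) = (z + 2)*(z + 4)*(z^4 - 4*z^3 - 7*z^2 + 10*z) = z*(z + 2)*(z + 4)*(z^3 - 4*z^2 - 7*z + 10) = z*(z + 2)^2*(z + 4)*(z^2 - 6*z + 5) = z*(z - 5)*(z + 2)^2*(z + 4)*(z - 1)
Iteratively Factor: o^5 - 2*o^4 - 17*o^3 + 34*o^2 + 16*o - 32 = (o + 4)*(o^4 - 6*o^3 + 7*o^2 + 6*o - 8) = (o + 1)*(o + 4)*(o^3 - 7*o^2 + 14*o - 8) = (o - 4)*(o + 1)*(o + 4)*(o^2 - 3*o + 2) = (o - 4)*(o - 2)*(o + 1)*(o + 4)*(o - 1)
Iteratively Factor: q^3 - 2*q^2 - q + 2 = (q - 1)*(q^2 - q - 2) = (q - 2)*(q - 1)*(q + 1)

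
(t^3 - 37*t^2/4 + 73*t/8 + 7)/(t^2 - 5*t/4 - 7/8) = t - 8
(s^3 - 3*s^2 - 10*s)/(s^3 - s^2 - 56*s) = (-s^2 + 3*s + 10)/(-s^2 + s + 56)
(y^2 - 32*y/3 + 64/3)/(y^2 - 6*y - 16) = (y - 8/3)/(y + 2)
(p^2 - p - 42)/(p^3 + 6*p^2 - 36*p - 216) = (p - 7)/(p^2 - 36)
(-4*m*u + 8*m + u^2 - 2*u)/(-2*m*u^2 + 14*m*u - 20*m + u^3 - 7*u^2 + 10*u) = (-4*m + u)/(-2*m*u + 10*m + u^2 - 5*u)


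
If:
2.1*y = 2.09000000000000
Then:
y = 1.00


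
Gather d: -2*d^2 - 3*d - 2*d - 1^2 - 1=-2*d^2 - 5*d - 2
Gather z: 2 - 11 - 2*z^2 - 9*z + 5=-2*z^2 - 9*z - 4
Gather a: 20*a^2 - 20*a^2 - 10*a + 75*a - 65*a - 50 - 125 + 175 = 0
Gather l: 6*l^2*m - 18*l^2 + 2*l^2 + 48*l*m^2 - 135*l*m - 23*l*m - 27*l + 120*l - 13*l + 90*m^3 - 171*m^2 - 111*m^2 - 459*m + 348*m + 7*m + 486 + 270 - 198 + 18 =l^2*(6*m - 16) + l*(48*m^2 - 158*m + 80) + 90*m^3 - 282*m^2 - 104*m + 576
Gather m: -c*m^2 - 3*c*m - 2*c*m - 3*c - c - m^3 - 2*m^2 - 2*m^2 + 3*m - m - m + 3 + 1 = -4*c - m^3 + m^2*(-c - 4) + m*(1 - 5*c) + 4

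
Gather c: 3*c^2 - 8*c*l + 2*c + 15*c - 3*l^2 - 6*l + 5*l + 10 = 3*c^2 + c*(17 - 8*l) - 3*l^2 - l + 10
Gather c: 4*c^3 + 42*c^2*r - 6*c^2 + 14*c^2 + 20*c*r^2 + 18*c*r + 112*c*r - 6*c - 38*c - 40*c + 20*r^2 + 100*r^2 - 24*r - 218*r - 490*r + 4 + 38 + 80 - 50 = 4*c^3 + c^2*(42*r + 8) + c*(20*r^2 + 130*r - 84) + 120*r^2 - 732*r + 72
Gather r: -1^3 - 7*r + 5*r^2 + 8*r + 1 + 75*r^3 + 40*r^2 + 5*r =75*r^3 + 45*r^2 + 6*r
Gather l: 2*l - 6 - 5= 2*l - 11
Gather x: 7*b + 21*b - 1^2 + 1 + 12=28*b + 12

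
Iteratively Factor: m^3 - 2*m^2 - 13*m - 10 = (m + 2)*(m^2 - 4*m - 5) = (m - 5)*(m + 2)*(m + 1)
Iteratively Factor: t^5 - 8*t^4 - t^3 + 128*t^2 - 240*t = (t - 3)*(t^4 - 5*t^3 - 16*t^2 + 80*t) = (t - 4)*(t - 3)*(t^3 - t^2 - 20*t) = (t - 5)*(t - 4)*(t - 3)*(t^2 + 4*t) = (t - 5)*(t - 4)*(t - 3)*(t + 4)*(t)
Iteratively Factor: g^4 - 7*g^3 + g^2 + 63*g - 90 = (g - 2)*(g^3 - 5*g^2 - 9*g + 45) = (g - 2)*(g + 3)*(g^2 - 8*g + 15) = (g - 5)*(g - 2)*(g + 3)*(g - 3)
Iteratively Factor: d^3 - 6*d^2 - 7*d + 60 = (d + 3)*(d^2 - 9*d + 20) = (d - 5)*(d + 3)*(d - 4)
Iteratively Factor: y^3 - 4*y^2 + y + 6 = (y - 2)*(y^2 - 2*y - 3) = (y - 2)*(y + 1)*(y - 3)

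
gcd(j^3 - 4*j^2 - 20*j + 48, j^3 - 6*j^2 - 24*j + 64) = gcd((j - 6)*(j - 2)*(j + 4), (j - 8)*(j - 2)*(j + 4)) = j^2 + 2*j - 8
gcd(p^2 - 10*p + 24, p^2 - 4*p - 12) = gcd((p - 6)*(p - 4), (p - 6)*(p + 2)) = p - 6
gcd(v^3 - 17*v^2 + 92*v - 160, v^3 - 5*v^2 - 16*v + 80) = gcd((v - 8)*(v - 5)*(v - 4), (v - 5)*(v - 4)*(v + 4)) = v^2 - 9*v + 20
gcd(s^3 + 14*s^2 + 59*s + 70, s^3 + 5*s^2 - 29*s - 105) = s + 7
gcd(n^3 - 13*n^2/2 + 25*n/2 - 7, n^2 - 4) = n - 2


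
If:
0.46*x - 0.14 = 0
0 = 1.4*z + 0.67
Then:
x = 0.30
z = -0.48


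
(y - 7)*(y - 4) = y^2 - 11*y + 28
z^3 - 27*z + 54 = (z - 3)^2*(z + 6)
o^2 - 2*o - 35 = (o - 7)*(o + 5)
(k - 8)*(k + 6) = k^2 - 2*k - 48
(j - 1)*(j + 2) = j^2 + j - 2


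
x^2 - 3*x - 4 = (x - 4)*(x + 1)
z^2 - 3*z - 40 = (z - 8)*(z + 5)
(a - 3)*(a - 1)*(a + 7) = a^3 + 3*a^2 - 25*a + 21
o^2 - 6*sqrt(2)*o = o*(o - 6*sqrt(2))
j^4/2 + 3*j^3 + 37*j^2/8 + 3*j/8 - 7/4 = (j/2 + 1)*(j - 1/2)*(j + 1)*(j + 7/2)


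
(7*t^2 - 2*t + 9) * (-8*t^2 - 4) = -56*t^4 + 16*t^3 - 100*t^2 + 8*t - 36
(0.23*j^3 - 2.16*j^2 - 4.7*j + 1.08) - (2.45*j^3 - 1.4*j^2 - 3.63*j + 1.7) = -2.22*j^3 - 0.76*j^2 - 1.07*j - 0.62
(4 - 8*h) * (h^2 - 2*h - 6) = -8*h^3 + 20*h^2 + 40*h - 24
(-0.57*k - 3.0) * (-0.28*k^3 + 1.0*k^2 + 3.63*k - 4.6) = 0.1596*k^4 + 0.27*k^3 - 5.0691*k^2 - 8.268*k + 13.8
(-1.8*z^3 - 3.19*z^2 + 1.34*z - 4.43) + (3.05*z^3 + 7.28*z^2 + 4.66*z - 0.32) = 1.25*z^3 + 4.09*z^2 + 6.0*z - 4.75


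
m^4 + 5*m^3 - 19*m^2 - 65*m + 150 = (m - 3)*(m - 2)*(m + 5)^2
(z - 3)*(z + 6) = z^2 + 3*z - 18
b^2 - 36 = (b - 6)*(b + 6)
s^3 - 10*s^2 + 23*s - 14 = (s - 7)*(s - 2)*(s - 1)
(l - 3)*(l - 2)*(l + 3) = l^3 - 2*l^2 - 9*l + 18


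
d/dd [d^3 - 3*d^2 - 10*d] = 3*d^2 - 6*d - 10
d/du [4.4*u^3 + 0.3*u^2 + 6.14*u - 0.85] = 13.2*u^2 + 0.6*u + 6.14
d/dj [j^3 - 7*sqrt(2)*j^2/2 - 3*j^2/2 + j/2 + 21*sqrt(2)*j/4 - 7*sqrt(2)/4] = 3*j^2 - 7*sqrt(2)*j - 3*j + 1/2 + 21*sqrt(2)/4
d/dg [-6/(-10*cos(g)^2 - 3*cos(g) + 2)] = 6*(20*cos(g) + 3)*sin(g)/(10*cos(g)^2 + 3*cos(g) - 2)^2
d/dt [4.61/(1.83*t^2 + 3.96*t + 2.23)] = (-16.8726*t - 18.2556)/(1.83*t^2 + 3.96*t + 2.23)^2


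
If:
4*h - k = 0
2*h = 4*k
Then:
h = 0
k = 0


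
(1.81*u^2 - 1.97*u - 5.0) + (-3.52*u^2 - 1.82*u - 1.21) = -1.71*u^2 - 3.79*u - 6.21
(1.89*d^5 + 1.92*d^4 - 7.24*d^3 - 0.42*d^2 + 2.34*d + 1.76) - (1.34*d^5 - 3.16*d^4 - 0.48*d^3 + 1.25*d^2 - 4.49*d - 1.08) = 0.55*d^5 + 5.08*d^4 - 6.76*d^3 - 1.67*d^2 + 6.83*d + 2.84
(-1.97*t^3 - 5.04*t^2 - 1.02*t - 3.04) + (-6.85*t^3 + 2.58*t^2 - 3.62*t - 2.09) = -8.82*t^3 - 2.46*t^2 - 4.64*t - 5.13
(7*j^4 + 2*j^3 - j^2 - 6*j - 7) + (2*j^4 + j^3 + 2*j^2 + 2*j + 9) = 9*j^4 + 3*j^3 + j^2 - 4*j + 2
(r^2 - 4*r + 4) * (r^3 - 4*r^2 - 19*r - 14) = r^5 - 8*r^4 + r^3 + 46*r^2 - 20*r - 56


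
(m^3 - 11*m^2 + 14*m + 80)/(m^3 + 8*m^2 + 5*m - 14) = (m^2 - 13*m + 40)/(m^2 + 6*m - 7)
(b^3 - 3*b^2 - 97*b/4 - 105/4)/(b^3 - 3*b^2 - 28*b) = (b^2 + 4*b + 15/4)/(b*(b + 4))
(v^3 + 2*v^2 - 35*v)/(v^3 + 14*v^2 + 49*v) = (v - 5)/(v + 7)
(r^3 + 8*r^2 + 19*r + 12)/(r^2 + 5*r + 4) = r + 3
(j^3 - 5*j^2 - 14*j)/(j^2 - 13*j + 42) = j*(j + 2)/(j - 6)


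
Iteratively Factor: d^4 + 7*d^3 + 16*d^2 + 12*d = (d + 2)*(d^3 + 5*d^2 + 6*d) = (d + 2)^2*(d^2 + 3*d) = d*(d + 2)^2*(d + 3)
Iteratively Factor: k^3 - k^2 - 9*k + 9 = (k + 3)*(k^2 - 4*k + 3) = (k - 1)*(k + 3)*(k - 3)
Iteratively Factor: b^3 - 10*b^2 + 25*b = (b - 5)*(b^2 - 5*b) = (b - 5)^2*(b)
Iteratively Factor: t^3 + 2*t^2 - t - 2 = (t - 1)*(t^2 + 3*t + 2) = (t - 1)*(t + 1)*(t + 2)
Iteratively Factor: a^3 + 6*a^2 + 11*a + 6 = (a + 2)*(a^2 + 4*a + 3) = (a + 2)*(a + 3)*(a + 1)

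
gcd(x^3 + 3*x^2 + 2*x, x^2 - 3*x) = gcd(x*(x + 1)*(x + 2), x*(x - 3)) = x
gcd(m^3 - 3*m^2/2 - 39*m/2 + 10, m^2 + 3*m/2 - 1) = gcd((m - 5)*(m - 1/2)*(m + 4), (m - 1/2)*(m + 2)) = m - 1/2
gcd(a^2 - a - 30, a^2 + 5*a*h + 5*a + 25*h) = a + 5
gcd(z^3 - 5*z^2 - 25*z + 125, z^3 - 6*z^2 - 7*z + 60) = z - 5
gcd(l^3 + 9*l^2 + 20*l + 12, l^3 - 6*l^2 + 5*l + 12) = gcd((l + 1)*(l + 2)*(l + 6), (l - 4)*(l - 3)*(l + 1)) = l + 1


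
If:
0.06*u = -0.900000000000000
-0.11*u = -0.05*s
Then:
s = -33.00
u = -15.00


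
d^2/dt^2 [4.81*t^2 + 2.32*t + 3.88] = 9.62000000000000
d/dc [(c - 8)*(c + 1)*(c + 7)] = 3*c^2 - 57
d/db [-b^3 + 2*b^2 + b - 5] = -3*b^2 + 4*b + 1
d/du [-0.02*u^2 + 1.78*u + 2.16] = 1.78 - 0.04*u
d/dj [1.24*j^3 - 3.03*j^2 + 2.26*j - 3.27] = 3.72*j^2 - 6.06*j + 2.26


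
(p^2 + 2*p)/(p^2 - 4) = p/(p - 2)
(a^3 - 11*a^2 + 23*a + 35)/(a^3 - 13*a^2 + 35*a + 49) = (a - 5)/(a - 7)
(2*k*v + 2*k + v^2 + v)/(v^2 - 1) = (2*k + v)/(v - 1)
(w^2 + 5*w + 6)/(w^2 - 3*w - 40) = (w^2 + 5*w + 6)/(w^2 - 3*w - 40)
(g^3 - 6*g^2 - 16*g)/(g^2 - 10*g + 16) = g*(g + 2)/(g - 2)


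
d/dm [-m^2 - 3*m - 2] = -2*m - 3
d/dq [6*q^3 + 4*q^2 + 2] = 2*q*(9*q + 4)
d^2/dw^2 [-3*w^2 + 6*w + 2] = -6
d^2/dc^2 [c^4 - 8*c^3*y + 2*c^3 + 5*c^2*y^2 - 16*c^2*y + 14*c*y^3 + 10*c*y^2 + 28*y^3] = 12*c^2 - 48*c*y + 12*c + 10*y^2 - 32*y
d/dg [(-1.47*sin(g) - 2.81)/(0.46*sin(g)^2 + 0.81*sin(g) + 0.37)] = (0.6762*sin(g)^2 + 2.5852*sin(g) + 1.7322)*cos(g)/(0.2116*sin(g)^4 + 0.7452*sin(g)^3 + 0.9965*sin(g)^2 + 0.5994*sin(g) + 0.1369)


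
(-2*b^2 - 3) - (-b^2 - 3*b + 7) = -b^2 + 3*b - 10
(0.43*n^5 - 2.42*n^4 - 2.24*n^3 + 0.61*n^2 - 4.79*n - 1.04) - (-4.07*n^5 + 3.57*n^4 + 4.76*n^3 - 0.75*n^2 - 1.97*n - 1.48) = 4.5*n^5 - 5.99*n^4 - 7.0*n^3 + 1.36*n^2 - 2.82*n + 0.44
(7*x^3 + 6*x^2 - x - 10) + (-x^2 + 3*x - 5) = 7*x^3 + 5*x^2 + 2*x - 15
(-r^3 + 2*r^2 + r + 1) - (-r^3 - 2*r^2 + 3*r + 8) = 4*r^2 - 2*r - 7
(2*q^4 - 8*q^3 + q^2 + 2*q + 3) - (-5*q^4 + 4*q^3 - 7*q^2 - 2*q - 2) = 7*q^4 - 12*q^3 + 8*q^2 + 4*q + 5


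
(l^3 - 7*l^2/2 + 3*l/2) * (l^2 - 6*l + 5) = l^5 - 19*l^4/2 + 55*l^3/2 - 53*l^2/2 + 15*l/2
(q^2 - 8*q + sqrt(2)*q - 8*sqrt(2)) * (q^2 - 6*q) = q^4 - 14*q^3 + sqrt(2)*q^3 - 14*sqrt(2)*q^2 + 48*q^2 + 48*sqrt(2)*q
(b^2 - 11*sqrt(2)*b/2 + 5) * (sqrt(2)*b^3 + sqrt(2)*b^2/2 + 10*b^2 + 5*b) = sqrt(2)*b^5 - b^4 + sqrt(2)*b^4/2 - 50*sqrt(2)*b^3 - b^3/2 - 25*sqrt(2)*b^2 + 50*b^2 + 25*b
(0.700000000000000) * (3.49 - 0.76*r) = 2.443 - 0.532*r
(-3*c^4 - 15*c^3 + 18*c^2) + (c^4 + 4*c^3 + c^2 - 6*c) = -2*c^4 - 11*c^3 + 19*c^2 - 6*c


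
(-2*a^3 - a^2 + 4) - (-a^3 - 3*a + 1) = -a^3 - a^2 + 3*a + 3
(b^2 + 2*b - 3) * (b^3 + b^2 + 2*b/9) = b^5 + 3*b^4 - 7*b^3/9 - 23*b^2/9 - 2*b/3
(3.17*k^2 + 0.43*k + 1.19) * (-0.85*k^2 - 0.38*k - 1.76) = -2.6945*k^4 - 1.5701*k^3 - 6.7541*k^2 - 1.209*k - 2.0944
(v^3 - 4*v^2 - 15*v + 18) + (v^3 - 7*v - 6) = 2*v^3 - 4*v^2 - 22*v + 12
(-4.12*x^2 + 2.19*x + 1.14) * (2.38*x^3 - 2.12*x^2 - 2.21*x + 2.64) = -9.8056*x^5 + 13.9466*x^4 + 7.1756*x^3 - 18.1335*x^2 + 3.2622*x + 3.0096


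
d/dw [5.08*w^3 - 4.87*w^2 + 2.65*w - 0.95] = 15.24*w^2 - 9.74*w + 2.65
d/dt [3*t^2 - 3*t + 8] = 6*t - 3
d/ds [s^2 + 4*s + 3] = 2*s + 4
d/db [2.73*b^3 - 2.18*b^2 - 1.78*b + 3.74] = 8.19*b^2 - 4.36*b - 1.78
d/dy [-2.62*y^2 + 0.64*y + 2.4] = 0.64 - 5.24*y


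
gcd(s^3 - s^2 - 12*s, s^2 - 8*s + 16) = s - 4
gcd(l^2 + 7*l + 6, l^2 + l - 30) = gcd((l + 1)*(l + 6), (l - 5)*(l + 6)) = l + 6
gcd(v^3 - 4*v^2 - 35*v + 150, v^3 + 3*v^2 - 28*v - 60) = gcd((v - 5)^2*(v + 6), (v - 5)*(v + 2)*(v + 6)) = v^2 + v - 30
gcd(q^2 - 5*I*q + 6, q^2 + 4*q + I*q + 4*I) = q + I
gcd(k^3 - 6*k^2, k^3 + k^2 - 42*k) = k^2 - 6*k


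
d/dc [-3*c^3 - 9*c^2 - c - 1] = -9*c^2 - 18*c - 1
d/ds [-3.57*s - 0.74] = -3.57000000000000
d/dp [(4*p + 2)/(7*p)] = -2/(7*p^2)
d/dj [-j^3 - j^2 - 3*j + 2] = -3*j^2 - 2*j - 3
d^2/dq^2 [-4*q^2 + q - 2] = -8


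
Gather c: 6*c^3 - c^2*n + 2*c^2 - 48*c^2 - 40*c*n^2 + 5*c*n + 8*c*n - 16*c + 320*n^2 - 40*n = 6*c^3 + c^2*(-n - 46) + c*(-40*n^2 + 13*n - 16) + 320*n^2 - 40*n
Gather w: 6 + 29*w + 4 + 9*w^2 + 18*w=9*w^2 + 47*w + 10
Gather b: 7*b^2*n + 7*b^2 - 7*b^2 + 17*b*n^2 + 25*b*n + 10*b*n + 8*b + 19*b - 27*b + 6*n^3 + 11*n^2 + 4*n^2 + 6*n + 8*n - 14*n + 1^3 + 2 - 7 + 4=7*b^2*n + b*(17*n^2 + 35*n) + 6*n^3 + 15*n^2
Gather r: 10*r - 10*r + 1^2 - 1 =0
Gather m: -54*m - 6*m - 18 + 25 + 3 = 10 - 60*m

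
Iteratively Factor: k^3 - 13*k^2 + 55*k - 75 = (k - 5)*(k^2 - 8*k + 15) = (k - 5)^2*(k - 3)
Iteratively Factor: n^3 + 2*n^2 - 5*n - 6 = (n - 2)*(n^2 + 4*n + 3) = (n - 2)*(n + 1)*(n + 3)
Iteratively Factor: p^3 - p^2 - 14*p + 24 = (p - 2)*(p^2 + p - 12) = (p - 2)*(p + 4)*(p - 3)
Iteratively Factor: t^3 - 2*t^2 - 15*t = (t + 3)*(t^2 - 5*t) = t*(t + 3)*(t - 5)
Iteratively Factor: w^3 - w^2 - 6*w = (w + 2)*(w^2 - 3*w) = w*(w + 2)*(w - 3)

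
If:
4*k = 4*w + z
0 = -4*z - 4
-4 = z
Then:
No Solution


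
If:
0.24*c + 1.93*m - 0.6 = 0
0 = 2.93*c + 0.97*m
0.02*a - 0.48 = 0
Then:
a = 24.00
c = -0.11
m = 0.32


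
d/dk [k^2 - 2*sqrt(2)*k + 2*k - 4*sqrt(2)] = 2*k - 2*sqrt(2) + 2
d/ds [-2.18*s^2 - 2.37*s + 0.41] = -4.36*s - 2.37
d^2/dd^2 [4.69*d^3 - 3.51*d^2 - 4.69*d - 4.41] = 28.14*d - 7.02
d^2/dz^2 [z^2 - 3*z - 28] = 2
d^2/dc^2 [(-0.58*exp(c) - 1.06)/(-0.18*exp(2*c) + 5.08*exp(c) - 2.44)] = (0.018792*exp(4*c) + 0.667727999999999*exp(3*c) - 4.436208*exp(2*c) + 32.681792*exp(c) + 16.592)*exp(c)/(0.005832*exp(6*c) - 0.493776*exp(5*c) + 14.172624*exp(4*c) - 144.483328*exp(3*c) + 192.117792*exp(2*c) - 90.732864*exp(c) + 14.526784)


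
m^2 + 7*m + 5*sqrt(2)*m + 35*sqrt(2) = (m + 7)*(m + 5*sqrt(2))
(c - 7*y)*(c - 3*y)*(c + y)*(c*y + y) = c^4*y - 9*c^3*y^2 + c^3*y + 11*c^2*y^3 - 9*c^2*y^2 + 21*c*y^4 + 11*c*y^3 + 21*y^4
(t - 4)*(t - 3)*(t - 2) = t^3 - 9*t^2 + 26*t - 24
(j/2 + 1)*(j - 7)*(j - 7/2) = j^3/2 - 17*j^2/4 + 7*j/4 + 49/2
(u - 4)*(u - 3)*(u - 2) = u^3 - 9*u^2 + 26*u - 24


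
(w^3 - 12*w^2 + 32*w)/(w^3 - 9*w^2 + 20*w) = (w - 8)/(w - 5)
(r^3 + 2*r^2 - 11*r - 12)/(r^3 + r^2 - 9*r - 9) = (r + 4)/(r + 3)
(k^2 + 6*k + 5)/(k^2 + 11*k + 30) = (k + 1)/(k + 6)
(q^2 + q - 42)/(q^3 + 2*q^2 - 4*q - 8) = (q^2 + q - 42)/(q^3 + 2*q^2 - 4*q - 8)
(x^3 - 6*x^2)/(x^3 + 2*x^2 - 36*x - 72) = x^2/(x^2 + 8*x + 12)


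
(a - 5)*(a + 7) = a^2 + 2*a - 35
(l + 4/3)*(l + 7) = l^2 + 25*l/3 + 28/3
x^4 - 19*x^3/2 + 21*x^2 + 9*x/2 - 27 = (x - 6)*(x - 3)*(x - 3/2)*(x + 1)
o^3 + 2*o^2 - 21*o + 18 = (o - 3)*(o - 1)*(o + 6)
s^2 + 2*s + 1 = (s + 1)^2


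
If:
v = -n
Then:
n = -v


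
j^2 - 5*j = j*(j - 5)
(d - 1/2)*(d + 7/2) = d^2 + 3*d - 7/4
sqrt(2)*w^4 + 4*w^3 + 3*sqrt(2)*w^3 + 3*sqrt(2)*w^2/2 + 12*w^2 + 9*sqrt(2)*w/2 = w*(w + 3)*(w + 3*sqrt(2)/2)*(sqrt(2)*w + 1)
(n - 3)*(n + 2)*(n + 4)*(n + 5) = n^4 + 8*n^3 + 5*n^2 - 74*n - 120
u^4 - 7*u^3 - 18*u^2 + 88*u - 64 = (u - 8)*(u - 2)*(u - 1)*(u + 4)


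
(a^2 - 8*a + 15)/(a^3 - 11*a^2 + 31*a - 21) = (a - 5)/(a^2 - 8*a + 7)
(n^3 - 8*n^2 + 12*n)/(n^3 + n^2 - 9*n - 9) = n*(n^2 - 8*n + 12)/(n^3 + n^2 - 9*n - 9)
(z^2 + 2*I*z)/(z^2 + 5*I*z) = (z + 2*I)/(z + 5*I)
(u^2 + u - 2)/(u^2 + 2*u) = (u - 1)/u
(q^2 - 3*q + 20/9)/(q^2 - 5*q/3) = (q - 4/3)/q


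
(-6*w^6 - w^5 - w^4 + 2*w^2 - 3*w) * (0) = 0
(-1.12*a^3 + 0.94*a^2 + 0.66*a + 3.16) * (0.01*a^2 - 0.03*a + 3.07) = -0.0112*a^5 + 0.043*a^4 - 3.46*a^3 + 2.8976*a^2 + 1.9314*a + 9.7012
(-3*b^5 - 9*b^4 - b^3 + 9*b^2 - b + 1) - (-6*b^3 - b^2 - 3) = -3*b^5 - 9*b^4 + 5*b^3 + 10*b^2 - b + 4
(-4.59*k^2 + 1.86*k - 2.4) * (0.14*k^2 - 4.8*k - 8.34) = -0.6426*k^4 + 22.2924*k^3 + 29.0166*k^2 - 3.9924*k + 20.016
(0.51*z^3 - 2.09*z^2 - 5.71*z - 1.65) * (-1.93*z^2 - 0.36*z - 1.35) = -0.9843*z^5 + 3.8501*z^4 + 11.0842*z^3 + 8.0616*z^2 + 8.3025*z + 2.2275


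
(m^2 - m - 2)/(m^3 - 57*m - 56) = (m - 2)/(m^2 - m - 56)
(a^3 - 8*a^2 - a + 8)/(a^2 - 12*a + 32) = (a^2 - 1)/(a - 4)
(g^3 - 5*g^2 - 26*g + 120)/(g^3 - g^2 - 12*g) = (g^2 - g - 30)/(g*(g + 3))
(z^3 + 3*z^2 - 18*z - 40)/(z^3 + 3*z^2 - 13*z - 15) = (z^2 - 2*z - 8)/(z^2 - 2*z - 3)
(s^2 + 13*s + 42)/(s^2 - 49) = (s + 6)/(s - 7)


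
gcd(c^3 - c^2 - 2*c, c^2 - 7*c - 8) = c + 1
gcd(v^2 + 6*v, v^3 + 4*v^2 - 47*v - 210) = v + 6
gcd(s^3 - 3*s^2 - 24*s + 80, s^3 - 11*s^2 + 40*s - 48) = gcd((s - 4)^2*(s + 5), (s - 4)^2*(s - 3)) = s^2 - 8*s + 16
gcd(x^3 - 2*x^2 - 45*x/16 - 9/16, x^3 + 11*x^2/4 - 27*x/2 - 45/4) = x^2 - 9*x/4 - 9/4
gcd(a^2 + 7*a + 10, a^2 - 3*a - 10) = a + 2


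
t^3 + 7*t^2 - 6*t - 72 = (t - 3)*(t + 4)*(t + 6)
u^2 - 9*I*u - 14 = (u - 7*I)*(u - 2*I)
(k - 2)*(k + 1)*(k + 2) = k^3 + k^2 - 4*k - 4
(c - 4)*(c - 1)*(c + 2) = c^3 - 3*c^2 - 6*c + 8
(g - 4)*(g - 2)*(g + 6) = g^3 - 28*g + 48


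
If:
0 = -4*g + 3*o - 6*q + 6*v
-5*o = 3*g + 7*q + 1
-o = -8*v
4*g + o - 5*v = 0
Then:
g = 3/305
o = -32/305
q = -22/305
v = -4/305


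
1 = 1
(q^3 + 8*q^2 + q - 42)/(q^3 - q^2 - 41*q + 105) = (q^2 + q - 6)/(q^2 - 8*q + 15)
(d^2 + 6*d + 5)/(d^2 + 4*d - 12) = (d^2 + 6*d + 5)/(d^2 + 4*d - 12)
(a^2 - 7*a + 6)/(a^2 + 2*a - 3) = (a - 6)/(a + 3)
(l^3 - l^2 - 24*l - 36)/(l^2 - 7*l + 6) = (l^2 + 5*l + 6)/(l - 1)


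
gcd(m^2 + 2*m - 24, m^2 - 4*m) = m - 4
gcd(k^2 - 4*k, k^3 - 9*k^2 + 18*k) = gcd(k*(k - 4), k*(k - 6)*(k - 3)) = k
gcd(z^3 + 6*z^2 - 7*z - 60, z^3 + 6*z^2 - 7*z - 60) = z^3 + 6*z^2 - 7*z - 60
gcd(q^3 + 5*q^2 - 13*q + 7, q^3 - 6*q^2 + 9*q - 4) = q^2 - 2*q + 1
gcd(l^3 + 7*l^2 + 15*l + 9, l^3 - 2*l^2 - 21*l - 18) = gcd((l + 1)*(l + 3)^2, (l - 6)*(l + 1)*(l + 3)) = l^2 + 4*l + 3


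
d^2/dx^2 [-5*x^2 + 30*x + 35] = -10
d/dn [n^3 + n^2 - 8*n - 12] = 3*n^2 + 2*n - 8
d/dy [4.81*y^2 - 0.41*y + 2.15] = 9.62*y - 0.41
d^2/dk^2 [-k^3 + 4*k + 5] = -6*k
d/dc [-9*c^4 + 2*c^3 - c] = -36*c^3 + 6*c^2 - 1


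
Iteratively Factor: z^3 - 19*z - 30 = (z + 2)*(z^2 - 2*z - 15) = (z + 2)*(z + 3)*(z - 5)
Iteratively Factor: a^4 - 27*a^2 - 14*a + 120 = (a + 3)*(a^3 - 3*a^2 - 18*a + 40) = (a + 3)*(a + 4)*(a^2 - 7*a + 10) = (a - 2)*(a + 3)*(a + 4)*(a - 5)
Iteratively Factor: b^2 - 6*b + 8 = (b - 4)*(b - 2)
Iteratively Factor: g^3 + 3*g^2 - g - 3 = (g + 1)*(g^2 + 2*g - 3) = (g + 1)*(g + 3)*(g - 1)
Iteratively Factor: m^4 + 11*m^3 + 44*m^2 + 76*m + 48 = (m + 4)*(m^3 + 7*m^2 + 16*m + 12) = (m + 2)*(m + 4)*(m^2 + 5*m + 6) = (m + 2)*(m + 3)*(m + 4)*(m + 2)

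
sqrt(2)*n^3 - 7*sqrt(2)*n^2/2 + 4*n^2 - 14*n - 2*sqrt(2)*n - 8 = (n - 4)*(n + 2*sqrt(2))*(sqrt(2)*n + sqrt(2)/2)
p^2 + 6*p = p*(p + 6)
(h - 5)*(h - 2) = h^2 - 7*h + 10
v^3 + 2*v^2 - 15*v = v*(v - 3)*(v + 5)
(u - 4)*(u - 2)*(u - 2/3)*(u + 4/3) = u^4 - 16*u^3/3 + 28*u^2/9 + 32*u/3 - 64/9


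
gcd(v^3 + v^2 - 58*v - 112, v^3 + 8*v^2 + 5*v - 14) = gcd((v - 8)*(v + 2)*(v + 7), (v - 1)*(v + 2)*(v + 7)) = v^2 + 9*v + 14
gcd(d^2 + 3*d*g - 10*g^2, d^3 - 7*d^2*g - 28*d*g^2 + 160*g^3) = d + 5*g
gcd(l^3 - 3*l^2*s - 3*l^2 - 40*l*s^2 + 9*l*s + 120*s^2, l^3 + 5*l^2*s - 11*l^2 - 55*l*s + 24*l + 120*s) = l^2 + 5*l*s - 3*l - 15*s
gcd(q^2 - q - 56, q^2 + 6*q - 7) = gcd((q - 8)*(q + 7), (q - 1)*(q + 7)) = q + 7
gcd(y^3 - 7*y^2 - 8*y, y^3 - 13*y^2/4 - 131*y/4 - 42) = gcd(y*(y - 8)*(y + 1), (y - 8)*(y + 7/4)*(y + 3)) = y - 8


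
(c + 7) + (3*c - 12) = 4*c - 5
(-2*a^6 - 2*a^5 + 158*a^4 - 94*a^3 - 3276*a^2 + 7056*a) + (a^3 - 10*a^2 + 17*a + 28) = -2*a^6 - 2*a^5 + 158*a^4 - 93*a^3 - 3286*a^2 + 7073*a + 28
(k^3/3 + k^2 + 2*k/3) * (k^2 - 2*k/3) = k^5/3 + 7*k^4/9 - 4*k^2/9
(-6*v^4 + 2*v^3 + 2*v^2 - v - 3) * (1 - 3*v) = 18*v^5 - 12*v^4 - 4*v^3 + 5*v^2 + 8*v - 3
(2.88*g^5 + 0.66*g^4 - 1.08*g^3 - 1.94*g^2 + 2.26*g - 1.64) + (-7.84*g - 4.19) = 2.88*g^5 + 0.66*g^4 - 1.08*g^3 - 1.94*g^2 - 5.58*g - 5.83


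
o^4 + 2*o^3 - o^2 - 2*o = o*(o - 1)*(o + 1)*(o + 2)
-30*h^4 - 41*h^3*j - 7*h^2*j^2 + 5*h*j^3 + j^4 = (-3*h + j)*(h + j)*(2*h + j)*(5*h + j)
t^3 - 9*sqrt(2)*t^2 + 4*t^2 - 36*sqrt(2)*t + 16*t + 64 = (t + 4)*(t - 8*sqrt(2))*(t - sqrt(2))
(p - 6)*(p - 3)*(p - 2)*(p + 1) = p^4 - 10*p^3 + 25*p^2 - 36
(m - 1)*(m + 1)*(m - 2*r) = m^3 - 2*m^2*r - m + 2*r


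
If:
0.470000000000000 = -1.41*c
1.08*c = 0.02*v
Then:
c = -0.33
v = -18.00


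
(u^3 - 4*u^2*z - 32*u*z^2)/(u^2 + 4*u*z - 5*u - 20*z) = u*(u - 8*z)/(u - 5)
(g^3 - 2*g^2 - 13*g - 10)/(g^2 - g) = (g^3 - 2*g^2 - 13*g - 10)/(g*(g - 1))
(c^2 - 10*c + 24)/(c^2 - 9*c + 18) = (c - 4)/(c - 3)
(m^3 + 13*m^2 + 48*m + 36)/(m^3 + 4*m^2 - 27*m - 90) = (m^2 + 7*m + 6)/(m^2 - 2*m - 15)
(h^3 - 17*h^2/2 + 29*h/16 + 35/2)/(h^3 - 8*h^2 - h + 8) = (h^2 - h/2 - 35/16)/(h^2 - 1)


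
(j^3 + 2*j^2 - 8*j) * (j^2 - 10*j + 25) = j^5 - 8*j^4 - 3*j^3 + 130*j^2 - 200*j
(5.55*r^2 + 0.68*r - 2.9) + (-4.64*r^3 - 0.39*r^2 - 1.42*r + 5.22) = -4.64*r^3 + 5.16*r^2 - 0.74*r + 2.32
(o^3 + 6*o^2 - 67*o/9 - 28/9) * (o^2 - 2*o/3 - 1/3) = o^5 + 16*o^4/3 - 106*o^3/9 - 4*o^2/27 + 41*o/9 + 28/27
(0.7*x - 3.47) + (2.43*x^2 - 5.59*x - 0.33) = 2.43*x^2 - 4.89*x - 3.8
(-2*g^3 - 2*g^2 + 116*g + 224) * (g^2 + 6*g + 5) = -2*g^5 - 14*g^4 + 94*g^3 + 910*g^2 + 1924*g + 1120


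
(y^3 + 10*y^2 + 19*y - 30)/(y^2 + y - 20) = (y^2 + 5*y - 6)/(y - 4)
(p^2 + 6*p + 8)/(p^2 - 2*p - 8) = (p + 4)/(p - 4)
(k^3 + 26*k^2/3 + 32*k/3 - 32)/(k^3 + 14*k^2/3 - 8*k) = (k + 4)/k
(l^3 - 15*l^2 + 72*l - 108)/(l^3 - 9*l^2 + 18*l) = (l - 6)/l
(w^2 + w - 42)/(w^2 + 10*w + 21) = (w - 6)/(w + 3)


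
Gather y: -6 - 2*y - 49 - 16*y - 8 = -18*y - 63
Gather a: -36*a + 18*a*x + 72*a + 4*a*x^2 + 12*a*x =a*(4*x^2 + 30*x + 36)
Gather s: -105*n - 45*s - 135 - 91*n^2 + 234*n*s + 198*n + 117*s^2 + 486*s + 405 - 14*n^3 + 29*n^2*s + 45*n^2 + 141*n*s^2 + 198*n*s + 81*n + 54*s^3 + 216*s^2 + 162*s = -14*n^3 - 46*n^2 + 174*n + 54*s^3 + s^2*(141*n + 333) + s*(29*n^2 + 432*n + 603) + 270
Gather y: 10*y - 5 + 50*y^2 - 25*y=50*y^2 - 15*y - 5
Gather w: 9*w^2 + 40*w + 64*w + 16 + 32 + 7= 9*w^2 + 104*w + 55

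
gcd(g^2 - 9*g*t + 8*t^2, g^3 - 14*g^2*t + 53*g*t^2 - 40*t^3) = g^2 - 9*g*t + 8*t^2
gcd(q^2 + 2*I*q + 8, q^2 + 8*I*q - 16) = q + 4*I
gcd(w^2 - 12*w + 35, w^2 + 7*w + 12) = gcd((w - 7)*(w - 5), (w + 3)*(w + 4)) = 1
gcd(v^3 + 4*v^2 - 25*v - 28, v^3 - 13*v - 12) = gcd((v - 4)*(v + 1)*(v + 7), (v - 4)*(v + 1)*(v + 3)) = v^2 - 3*v - 4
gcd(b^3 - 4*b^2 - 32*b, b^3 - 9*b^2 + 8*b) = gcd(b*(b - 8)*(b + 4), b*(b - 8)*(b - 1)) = b^2 - 8*b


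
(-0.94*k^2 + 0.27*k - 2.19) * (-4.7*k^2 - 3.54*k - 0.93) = 4.418*k^4 + 2.0586*k^3 + 10.2114*k^2 + 7.5015*k + 2.0367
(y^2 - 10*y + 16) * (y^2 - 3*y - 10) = y^4 - 13*y^3 + 36*y^2 + 52*y - 160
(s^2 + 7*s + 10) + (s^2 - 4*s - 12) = 2*s^2 + 3*s - 2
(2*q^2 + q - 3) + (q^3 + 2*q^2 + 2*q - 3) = q^3 + 4*q^2 + 3*q - 6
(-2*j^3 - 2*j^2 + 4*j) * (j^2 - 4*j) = -2*j^5 + 6*j^4 + 12*j^3 - 16*j^2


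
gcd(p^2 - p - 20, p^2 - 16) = p + 4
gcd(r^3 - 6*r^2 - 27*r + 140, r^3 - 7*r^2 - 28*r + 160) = r^2 + r - 20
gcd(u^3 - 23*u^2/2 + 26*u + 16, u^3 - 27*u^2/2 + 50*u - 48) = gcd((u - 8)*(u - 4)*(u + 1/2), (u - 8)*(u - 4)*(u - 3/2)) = u^2 - 12*u + 32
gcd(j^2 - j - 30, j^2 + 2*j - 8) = 1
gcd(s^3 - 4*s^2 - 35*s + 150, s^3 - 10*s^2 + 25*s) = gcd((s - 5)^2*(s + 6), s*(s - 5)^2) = s^2 - 10*s + 25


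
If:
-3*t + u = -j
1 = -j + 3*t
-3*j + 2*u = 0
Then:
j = 2/3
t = 5/9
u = 1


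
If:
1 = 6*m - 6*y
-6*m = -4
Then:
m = 2/3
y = 1/2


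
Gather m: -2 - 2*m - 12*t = -2*m - 12*t - 2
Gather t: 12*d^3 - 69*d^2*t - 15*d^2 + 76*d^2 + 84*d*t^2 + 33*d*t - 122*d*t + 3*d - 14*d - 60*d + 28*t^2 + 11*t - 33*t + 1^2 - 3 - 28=12*d^3 + 61*d^2 - 71*d + t^2*(84*d + 28) + t*(-69*d^2 - 89*d - 22) - 30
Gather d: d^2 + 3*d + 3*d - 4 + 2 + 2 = d^2 + 6*d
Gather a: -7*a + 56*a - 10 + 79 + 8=49*a + 77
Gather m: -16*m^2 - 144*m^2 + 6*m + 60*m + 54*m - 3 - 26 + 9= -160*m^2 + 120*m - 20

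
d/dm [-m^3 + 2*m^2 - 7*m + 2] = -3*m^2 + 4*m - 7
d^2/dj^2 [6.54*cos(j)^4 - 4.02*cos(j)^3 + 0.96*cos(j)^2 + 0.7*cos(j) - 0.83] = -104.64*cos(j)^4 + 36.18*cos(j)^3 + 74.64*cos(j)^2 - 24.82*cos(j) + 1.92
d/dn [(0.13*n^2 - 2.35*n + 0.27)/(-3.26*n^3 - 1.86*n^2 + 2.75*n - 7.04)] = (0.4238*n^4 - 15.322*n^3 - 1.3729*n^2 - 0.825999999999999*n + 15.8015)/(10.6276*n^6 + 12.1272*n^5 - 14.4704*n^4 + 35.6708*n^3 + 33.7513*n^2 - 38.72*n + 49.5616)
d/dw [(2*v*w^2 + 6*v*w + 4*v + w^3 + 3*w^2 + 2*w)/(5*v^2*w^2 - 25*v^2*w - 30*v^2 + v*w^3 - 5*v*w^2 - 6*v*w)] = (-80*v^2 + 3*v*w^2 - 68*v*w - 36*v - 8*w^2)/(v*(25*v^2*w^2 - 300*v^2*w + 900*v^2 + 10*v*w^3 - 120*v*w^2 + 360*v*w + w^4 - 12*w^3 + 36*w^2))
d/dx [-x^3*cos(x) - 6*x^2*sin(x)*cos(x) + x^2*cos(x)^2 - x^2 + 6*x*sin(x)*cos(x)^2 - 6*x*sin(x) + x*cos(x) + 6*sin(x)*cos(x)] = x^3*sin(x) - x^2*sin(2*x) - 3*x^2*cos(x) - 6*x^2*cos(2*x) - x*sin(x) - 6*x*sin(2*x) - 9*x*cos(x)/2 + x*cos(2*x) + 9*x*cos(3*x)/2 - x - 9*sin(x)/2 + 3*sin(3*x)/2 + cos(x) + 6*cos(2*x)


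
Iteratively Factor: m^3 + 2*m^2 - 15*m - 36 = (m + 3)*(m^2 - m - 12) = (m + 3)^2*(m - 4)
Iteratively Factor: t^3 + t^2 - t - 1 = (t + 1)*(t^2 - 1) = (t + 1)^2*(t - 1)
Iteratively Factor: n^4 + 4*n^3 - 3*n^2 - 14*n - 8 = (n + 1)*(n^3 + 3*n^2 - 6*n - 8) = (n + 1)^2*(n^2 + 2*n - 8) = (n + 1)^2*(n + 4)*(n - 2)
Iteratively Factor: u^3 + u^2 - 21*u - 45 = (u + 3)*(u^2 - 2*u - 15) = (u - 5)*(u + 3)*(u + 3)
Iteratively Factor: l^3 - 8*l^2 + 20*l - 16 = (l - 2)*(l^2 - 6*l + 8) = (l - 4)*(l - 2)*(l - 2)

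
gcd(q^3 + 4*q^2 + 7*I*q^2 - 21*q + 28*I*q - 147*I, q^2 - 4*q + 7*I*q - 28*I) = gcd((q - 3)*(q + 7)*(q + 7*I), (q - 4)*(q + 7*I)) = q + 7*I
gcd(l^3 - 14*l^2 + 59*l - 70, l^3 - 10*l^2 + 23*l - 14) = l^2 - 9*l + 14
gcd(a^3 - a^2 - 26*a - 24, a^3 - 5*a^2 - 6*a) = a^2 - 5*a - 6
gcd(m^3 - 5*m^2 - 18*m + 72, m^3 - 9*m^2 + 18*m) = m^2 - 9*m + 18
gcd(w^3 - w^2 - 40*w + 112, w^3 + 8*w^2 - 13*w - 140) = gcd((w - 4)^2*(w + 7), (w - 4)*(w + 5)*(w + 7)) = w^2 + 3*w - 28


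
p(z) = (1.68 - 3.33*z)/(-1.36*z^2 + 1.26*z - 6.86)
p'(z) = (1.68 - 3.33*z)*(2.72*z - 1.26)/(-1.36*z^2 + 1.26*z - 6.86)^2 - 3.33/(-1.36*z^2 + 1.26*z - 6.86)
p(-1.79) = -0.57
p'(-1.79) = -0.01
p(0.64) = 0.07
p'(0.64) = 0.50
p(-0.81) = -0.50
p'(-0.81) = 0.18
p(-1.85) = -0.57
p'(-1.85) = -0.02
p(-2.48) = -0.54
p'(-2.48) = -0.05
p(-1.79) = -0.57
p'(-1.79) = -0.01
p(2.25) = 0.53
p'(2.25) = 0.07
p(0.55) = 0.02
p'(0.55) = 0.51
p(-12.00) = -0.19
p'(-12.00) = -0.01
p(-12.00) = -0.19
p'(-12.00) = -0.01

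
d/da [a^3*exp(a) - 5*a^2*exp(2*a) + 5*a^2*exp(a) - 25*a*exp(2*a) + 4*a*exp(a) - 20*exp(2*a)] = (a^3 - 10*a^2*exp(a) + 8*a^2 - 60*a*exp(a) + 14*a - 65*exp(a) + 4)*exp(a)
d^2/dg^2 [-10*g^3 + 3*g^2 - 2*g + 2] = 6 - 60*g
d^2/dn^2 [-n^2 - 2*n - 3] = -2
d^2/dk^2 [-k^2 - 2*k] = -2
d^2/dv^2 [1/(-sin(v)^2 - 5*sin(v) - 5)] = (4*sin(v)^4 + 15*sin(v)^3 - sin(v)^2 - 55*sin(v) - 40)/(sin(v)^2 + 5*sin(v) + 5)^3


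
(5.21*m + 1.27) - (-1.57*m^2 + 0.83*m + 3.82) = 1.57*m^2 + 4.38*m - 2.55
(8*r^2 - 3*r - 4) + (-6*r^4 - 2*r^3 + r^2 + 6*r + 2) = -6*r^4 - 2*r^3 + 9*r^2 + 3*r - 2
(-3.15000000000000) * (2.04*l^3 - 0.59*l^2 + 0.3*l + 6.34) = -6.426*l^3 + 1.8585*l^2 - 0.945*l - 19.971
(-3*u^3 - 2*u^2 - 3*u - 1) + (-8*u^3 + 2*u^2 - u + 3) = -11*u^3 - 4*u + 2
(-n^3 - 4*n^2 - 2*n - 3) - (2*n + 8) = -n^3 - 4*n^2 - 4*n - 11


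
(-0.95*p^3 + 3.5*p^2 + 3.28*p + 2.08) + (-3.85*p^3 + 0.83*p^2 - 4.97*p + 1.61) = -4.8*p^3 + 4.33*p^2 - 1.69*p + 3.69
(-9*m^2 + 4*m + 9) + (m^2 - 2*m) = -8*m^2 + 2*m + 9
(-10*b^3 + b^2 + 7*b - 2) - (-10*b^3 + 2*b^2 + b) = -b^2 + 6*b - 2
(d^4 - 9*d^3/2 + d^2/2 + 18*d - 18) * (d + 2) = d^5 - 5*d^4/2 - 17*d^3/2 + 19*d^2 + 18*d - 36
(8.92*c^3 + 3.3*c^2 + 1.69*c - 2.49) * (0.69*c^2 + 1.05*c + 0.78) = 6.1548*c^5 + 11.643*c^4 + 11.5887*c^3 + 2.6304*c^2 - 1.2963*c - 1.9422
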